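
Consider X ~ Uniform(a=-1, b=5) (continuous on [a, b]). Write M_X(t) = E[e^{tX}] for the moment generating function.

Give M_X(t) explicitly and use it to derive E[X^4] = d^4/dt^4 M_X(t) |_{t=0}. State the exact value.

M_X(t) = (e^(5*t) - e^(-t))/(6*t)
dM/dt = (5*t*e^(6*t) + t - e^(6*t) + 1)*e^(-t)/(6*t^2)
d^2M/dt^2 = (25*t^2*e^(6*t) - t^2 - 10*t*e^(6*t) - 2*t + 2*e^(6*t) - 2)*e^(-t)/(6*t^3)
d^3M/dt^3 = (125*t^3*e^(6*t) + t^3 - 75*t^2*e^(6*t) + 3*t^2 + 30*t*e^(6*t) + 6*t - 6*e^(6*t) + 6)*e^(-t)/(6*t^4)
d^4M/dt^4 = (625*t^4*e^(6*t) - t^4 - 500*t^3*e^(6*t) - 4*t^3 + 300*t^2*e^(6*t) - 12*t^2 - 120*t*e^(6*t) - 24*t + 24*e^(6*t) - 24)*e^(-t)/(6*t^5)

E[X^4] = d^4M/dt^4 |_{t=0} = 521/5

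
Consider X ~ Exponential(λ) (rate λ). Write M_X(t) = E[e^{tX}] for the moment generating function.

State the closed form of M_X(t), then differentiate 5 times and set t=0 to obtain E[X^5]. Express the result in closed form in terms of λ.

M_X(t) = λ/(λ - t)
dM/dt = λ/(λ^2 - 2*λ*t + t^2)
d^2M/dt^2 = -2*λ/(-λ^3 + 3*λ^2*t - 3*λ*t^2 + t^3)
d^3M/dt^3 = 6*λ/(λ^4 - 4*λ^3*t + 6*λ^2*t^2 - 4*λ*t^3 + t^4)
d^4M/dt^4 = -24*λ/(-λ^5 + 5*λ^4*t - 10*λ^3*t^2 + 10*λ^2*t^3 - 5*λ*t^4 + t^5)
d^5M/dt^5 = 120*λ/(λ^6 - 6*λ^5*t + 15*λ^4*t^2 - 20*λ^3*t^3 + 15*λ^2*t^4 - 6*λ*t^5 + t^6)

E[X^5] = d^5M/dt^5 |_{t=0} = 120/λ^5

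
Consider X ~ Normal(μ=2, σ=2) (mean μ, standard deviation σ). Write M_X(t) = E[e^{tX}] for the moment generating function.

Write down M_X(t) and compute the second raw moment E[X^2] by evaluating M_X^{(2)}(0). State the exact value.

M_X(t) = e^(2*t^2 + 2*t)
M^(2)(t) = 16*t^2*e^(2*t)*e^(2*t^2) + 16*t*e^(2*t)*e^(2*t^2) + 8*e^(2*t)*e^(2*t^2)

E[X^2] = M^(2)(0) = 8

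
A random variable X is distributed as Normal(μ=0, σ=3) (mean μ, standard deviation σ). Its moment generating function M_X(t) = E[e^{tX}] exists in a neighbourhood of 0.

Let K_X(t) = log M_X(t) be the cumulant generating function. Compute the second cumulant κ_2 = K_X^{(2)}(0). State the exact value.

M_X(t) = e^(9*t^2/2)
K_X(t) = log M_X(t) = 9*t^2/2
D^2[K](t) = 9

κ_2 = D^2[K](0) = 9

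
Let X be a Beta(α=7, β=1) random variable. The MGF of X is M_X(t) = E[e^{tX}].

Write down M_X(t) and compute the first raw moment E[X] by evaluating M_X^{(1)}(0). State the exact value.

E[X] = D[M](0) = 7/8

M_X(t) = ₁F₁(7; 8; t)
D[M](t) = 7*₁F₁(8; 9; t)/8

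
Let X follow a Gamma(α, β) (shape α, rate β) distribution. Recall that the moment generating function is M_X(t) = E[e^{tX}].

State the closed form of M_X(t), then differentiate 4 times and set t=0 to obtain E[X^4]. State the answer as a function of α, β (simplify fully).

E[X^4] = D^4[M](0) = α*(α^3 + 6*α^2 + 11*α + 6)/β^4

M_X(t) = (β/(β - t))^α
D^4[M](t) = (α^4*β^α*(1/(β - t))^α + 6*α^3*β^α*(1/(β - t))^α + 11*α^2*β^α*(1/(β - t))^α + 6*α*β^α*(1/(β - t))^α)/(β^4 - 4*β^3*t + 6*β^2*t^2 - 4*β*t^3 + t^4)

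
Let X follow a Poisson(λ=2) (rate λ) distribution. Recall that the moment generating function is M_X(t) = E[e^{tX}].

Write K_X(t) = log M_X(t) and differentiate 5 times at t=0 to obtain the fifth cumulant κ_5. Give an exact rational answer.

M_X(t) = e^(2*e^(t) - 2)
K_X(t) = log M_X(t) = 2*e^(t) - 2
K^(5)(t) = 2*e^(t)

κ_5 = K^(5)(0) = 2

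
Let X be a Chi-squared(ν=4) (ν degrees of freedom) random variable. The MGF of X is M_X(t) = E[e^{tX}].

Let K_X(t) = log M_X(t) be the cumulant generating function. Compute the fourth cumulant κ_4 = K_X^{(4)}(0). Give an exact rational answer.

M_X(t) = (1 - 2*t)^(-2)
K_X(t) = log M_X(t) = -2*log(1 - 2*t)
K′(t) = -4/(2*t - 1)
K′′(t) = 8/(4*t^2 - 4*t + 1)
K′′′(t) = -32/(8*t^3 - 12*t^2 + 6*t - 1)
K′′′′(t) = 192/(16*t^4 - 32*t^3 + 24*t^2 - 8*t + 1)

κ_4 = K′′′′(0) = 192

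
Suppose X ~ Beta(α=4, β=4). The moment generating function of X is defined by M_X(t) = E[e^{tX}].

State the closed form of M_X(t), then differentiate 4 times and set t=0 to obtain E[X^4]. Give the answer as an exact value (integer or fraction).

M_X(t) = ₁F₁(4; 8; t)
M^(4)(t) = 7*₁F₁(8; 12; t)/66

E[X^4] = M^(4)(0) = 7/66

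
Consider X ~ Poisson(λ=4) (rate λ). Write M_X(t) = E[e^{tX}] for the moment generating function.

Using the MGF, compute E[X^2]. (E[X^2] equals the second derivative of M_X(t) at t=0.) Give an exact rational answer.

E[X^2] = D^2[M](0) = 20

M_X(t) = e^(4*e^(t) - 4)
D^2[M](t) = (16*e^(2*t)*e^(4*e^(t)) + 4*e^(t)*e^(4*e^(t)))*e^(-4)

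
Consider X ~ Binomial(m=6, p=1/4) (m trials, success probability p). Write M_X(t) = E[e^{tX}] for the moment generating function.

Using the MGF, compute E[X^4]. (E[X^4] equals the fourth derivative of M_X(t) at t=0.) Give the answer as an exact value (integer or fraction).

M_X(t) = (e^(t)/4 + 3/4)^6
M′(t) = 3*e^(6*t)/2048 + 45*e^(5*t)/2048 + 135*e^(4*t)/1024 + 405*e^(3*t)/1024 + 1215*e^(2*t)/2048 + 729*e^(t)/2048
M′′(t) = 9*e^(6*t)/1024 + 225*e^(5*t)/2048 + 135*e^(4*t)/256 + 1215*e^(3*t)/1024 + 1215*e^(2*t)/1024 + 729*e^(t)/2048
M′′′(t) = 27*e^(6*t)/512 + 1125*e^(5*t)/2048 + 135*e^(4*t)/64 + 3645*e^(3*t)/1024 + 1215*e^(2*t)/512 + 729*e^(t)/2048
M′′′′(t) = 81*e^(6*t)/256 + 5625*e^(5*t)/2048 + 135*e^(4*t)/16 + 10935*e^(3*t)/1024 + 1215*e^(2*t)/256 + 729*e^(t)/2048

E[X^4] = M′′′′(0) = 873/32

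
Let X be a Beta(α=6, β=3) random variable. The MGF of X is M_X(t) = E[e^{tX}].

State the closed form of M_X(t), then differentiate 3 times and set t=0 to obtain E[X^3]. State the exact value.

E[X^3] = D^3[M](0) = 56/165

M_X(t) = ₁F₁(6; 9; t)
D^3[M](t) = 56*₁F₁(9; 12; t)/165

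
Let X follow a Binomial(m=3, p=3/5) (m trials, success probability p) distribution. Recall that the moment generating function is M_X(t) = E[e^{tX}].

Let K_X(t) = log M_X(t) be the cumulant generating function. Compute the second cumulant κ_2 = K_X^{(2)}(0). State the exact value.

κ_2 = K′′(0) = 18/25

M_X(t) = (3*e^(t)/5 + 2/5)^3
K_X(t) = log M_X(t) = 3*log(3*e^(t)/5 + 2/5)
K′(t) = 9*e^(t)/(3*e^(t) + 2)
K′′(t) = 18*e^(t)/(9*e^(2*t) + 12*e^(t) + 4)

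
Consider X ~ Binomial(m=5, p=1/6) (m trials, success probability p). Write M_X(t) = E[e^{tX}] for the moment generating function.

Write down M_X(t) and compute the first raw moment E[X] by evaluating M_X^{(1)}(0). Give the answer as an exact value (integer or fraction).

M_X(t) = (e^(t)/6 + 5/6)^5
dM/dt = 5*e^(5*t)/7776 + 25*e^(4*t)/1944 + 125*e^(3*t)/1296 + 625*e^(2*t)/1944 + 3125*e^(t)/7776

E[X] = dM/dt |_{t=0} = 5/6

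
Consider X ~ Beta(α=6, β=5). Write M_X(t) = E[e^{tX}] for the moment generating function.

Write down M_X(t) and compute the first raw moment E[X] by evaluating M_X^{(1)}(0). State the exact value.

E[X] = M′(0) = 6/11

M_X(t) = ₁F₁(6; 11; t)
M′(t) = 6*₁F₁(7; 12; t)/11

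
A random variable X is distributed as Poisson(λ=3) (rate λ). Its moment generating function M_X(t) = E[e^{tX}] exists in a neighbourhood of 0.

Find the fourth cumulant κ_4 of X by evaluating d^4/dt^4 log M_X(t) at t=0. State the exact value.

κ_4 = D^4[K](0) = 3

M_X(t) = e^(3*e^(t) - 3)
K_X(t) = log M_X(t) = 3*e^(t) - 3
D^4[K](t) = 3*e^(t)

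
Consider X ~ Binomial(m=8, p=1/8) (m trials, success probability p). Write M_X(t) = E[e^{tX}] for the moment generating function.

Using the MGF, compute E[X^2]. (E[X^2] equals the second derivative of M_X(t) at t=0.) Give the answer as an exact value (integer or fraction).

M_X(t) = (e^(t)/8 + 7/8)^8

E[X^2] = d^2M/dt^2 |_{t=0} = 15/8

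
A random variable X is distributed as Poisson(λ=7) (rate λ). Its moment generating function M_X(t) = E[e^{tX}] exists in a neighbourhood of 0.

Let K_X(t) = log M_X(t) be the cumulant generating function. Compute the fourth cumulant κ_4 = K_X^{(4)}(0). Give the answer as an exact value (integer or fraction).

M_X(t) = e^(7*e^(t) - 7)
K_X(t) = log M_X(t) = 7*e^(t) - 7
K′(t) = 7*e^(t)
K′′(t) = 7*e^(t)
K′′′(t) = 7*e^(t)
K′′′′(t) = 7*e^(t)

κ_4 = K′′′′(0) = 7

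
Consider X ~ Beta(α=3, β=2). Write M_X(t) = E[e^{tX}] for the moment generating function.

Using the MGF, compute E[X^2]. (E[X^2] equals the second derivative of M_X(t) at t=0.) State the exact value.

E[X^2] = d^2M/dt^2 |_{t=0} = 2/5

M_X(t) = ₁F₁(3; 5; t)
dM/dt = 3*₁F₁(4; 6; t)/5
d^2M/dt^2 = 2*₁F₁(5; 7; t)/5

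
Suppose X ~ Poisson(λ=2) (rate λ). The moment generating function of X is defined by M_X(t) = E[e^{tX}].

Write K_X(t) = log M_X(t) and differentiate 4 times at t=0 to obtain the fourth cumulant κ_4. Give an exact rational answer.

κ_4 = d^4K/dt^4 |_{t=0} = 2

M_X(t) = e^(2*e^(t) - 2)
K_X(t) = log M_X(t) = 2*e^(t) - 2
dK/dt = 2*e^(t)
d^2K/dt^2 = 2*e^(t)
d^3K/dt^3 = 2*e^(t)
d^4K/dt^4 = 2*e^(t)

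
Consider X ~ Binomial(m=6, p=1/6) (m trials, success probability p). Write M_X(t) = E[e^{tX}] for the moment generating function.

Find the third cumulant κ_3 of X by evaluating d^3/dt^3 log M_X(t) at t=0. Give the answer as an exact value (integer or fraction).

κ_3 = d^3K/dt^3 |_{t=0} = 5/9

M_X(t) = (e^(t)/6 + 5/6)^6
K_X(t) = log M_X(t) = 6*log(e^(t)/6 + 5/6)
dK/dt = 6*e^(t)/(e^(t) + 5)
d^2K/dt^2 = 30*e^(t)/(e^(2*t) + 10*e^(t) + 25)
d^3K/dt^3 = (-30*e^(2*t) + 150*e^(t))/(e^(3*t) + 15*e^(2*t) + 75*e^(t) + 125)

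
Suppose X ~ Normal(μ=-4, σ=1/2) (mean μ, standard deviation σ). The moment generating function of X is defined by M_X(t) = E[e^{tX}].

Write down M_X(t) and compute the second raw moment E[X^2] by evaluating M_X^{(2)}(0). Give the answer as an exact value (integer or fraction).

E[X^2] = M^(2)(0) = 65/4

M_X(t) = e^(t^2/8 - 4*t)
M^(2)(t) = (t^2*e^(t^2/8) - 32*t*e^(t^2/8) + 260*e^(t^2/8))*e^(-4*t)/16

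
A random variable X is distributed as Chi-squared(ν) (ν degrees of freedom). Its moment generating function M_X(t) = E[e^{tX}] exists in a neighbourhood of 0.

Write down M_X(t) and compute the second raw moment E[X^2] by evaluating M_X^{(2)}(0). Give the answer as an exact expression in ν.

M_X(t) = (1 - 2*t)^(-ν/2)
M^(2)(t) = (ν^2 + 2*ν)/(4*t^2*(1 - 2*t)^(ν/2) - 4*t*(1 - 2*t)^(ν/2) + (1 - 2*t)^(ν/2))

E[X^2] = M^(2)(0) = ν*(ν + 2)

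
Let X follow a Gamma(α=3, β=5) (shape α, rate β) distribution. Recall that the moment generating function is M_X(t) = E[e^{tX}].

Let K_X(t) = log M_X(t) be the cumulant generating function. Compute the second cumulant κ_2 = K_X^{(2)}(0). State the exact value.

M_X(t) = 125/(5 - t)^3
K_X(t) = log M_X(t) = -3*log(5 - t) + 3*log(5)
D^2[K](t) = 3/(t^2 - 10*t + 25)

κ_2 = D^2[K](0) = 3/25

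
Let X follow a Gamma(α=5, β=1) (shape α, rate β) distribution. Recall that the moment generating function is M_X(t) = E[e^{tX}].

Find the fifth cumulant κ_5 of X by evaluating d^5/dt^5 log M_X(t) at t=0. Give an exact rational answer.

κ_5 = d^5K/dt^5 |_{t=0} = 120

M_X(t) = (1 - t)^(-5)
K_X(t) = log M_X(t) = -5*log(1 - t)
dK/dt = -5/(t - 1)
d^2K/dt^2 = 5/(t^2 - 2*t + 1)
d^3K/dt^3 = -10/(t^3 - 3*t^2 + 3*t - 1)
d^4K/dt^4 = 30/(t^4 - 4*t^3 + 6*t^2 - 4*t + 1)
d^5K/dt^5 = -120/(t^5 - 5*t^4 + 10*t^3 - 10*t^2 + 5*t - 1)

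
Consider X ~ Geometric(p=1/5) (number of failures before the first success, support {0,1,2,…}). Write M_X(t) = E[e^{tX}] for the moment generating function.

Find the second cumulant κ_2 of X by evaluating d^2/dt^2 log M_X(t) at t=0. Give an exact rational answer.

M_X(t) = 1/(5*(1 - 4*e^(t)/5))
K_X(t) = log M_X(t) = -log(1 - 4*e^(t)/5) - log(5)
dK/dt = -4*e^(t)/(4*e^(t) - 5)
d^2K/dt^2 = 20*e^(t)/(16*e^(2*t) - 40*e^(t) + 25)

κ_2 = d^2K/dt^2 |_{t=0} = 20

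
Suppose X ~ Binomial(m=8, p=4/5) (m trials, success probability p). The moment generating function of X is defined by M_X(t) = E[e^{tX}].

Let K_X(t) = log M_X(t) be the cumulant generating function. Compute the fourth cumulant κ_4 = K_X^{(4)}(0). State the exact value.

M_X(t) = (4*e^(t)/5 + 1/5)^8
K_X(t) = log M_X(t) = 8*log(4*e^(t)/5 + 1/5)
dK/dt = 32*e^(t)/(4*e^(t) + 1)
d^2K/dt^2 = 32*e^(t)/(16*e^(2*t) + 8*e^(t) + 1)
d^3K/dt^3 = (-128*e^(2*t) + 32*e^(t))/(64*e^(3*t) + 48*e^(2*t) + 12*e^(t) + 1)
d^4K/dt^4 = (512*e^(3*t) - 512*e^(2*t) + 32*e^(t))/(256*e^(4*t) + 256*e^(3*t) + 96*e^(2*t) + 16*e^(t) + 1)

κ_4 = d^4K/dt^4 |_{t=0} = 32/625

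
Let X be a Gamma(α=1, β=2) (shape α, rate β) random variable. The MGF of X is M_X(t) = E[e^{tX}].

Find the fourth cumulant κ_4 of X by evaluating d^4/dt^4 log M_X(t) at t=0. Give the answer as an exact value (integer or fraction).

M_X(t) = 2/(2 - t)
K_X(t) = log M_X(t) = -log(2 - t) + log(2)
K′(t) = -1/(t - 2)
K′′(t) = 1/(t^2 - 4*t + 4)
K′′′(t) = -2/(t^3 - 6*t^2 + 12*t - 8)
K′′′′(t) = 6/(t^4 - 8*t^3 + 24*t^2 - 32*t + 16)

κ_4 = K′′′′(0) = 3/8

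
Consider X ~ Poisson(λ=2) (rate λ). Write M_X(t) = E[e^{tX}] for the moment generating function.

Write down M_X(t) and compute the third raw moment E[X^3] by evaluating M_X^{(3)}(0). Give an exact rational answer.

M_X(t) = e^(2*e^(t) - 2)
M′(t) = 2*e^(-2)*e^(t)*e^(2*e^(t))
M′′(t) = (4*e^(2*t)*e^(2*e^(t)) + 2*e^(t)*e^(2*e^(t)))*e^(-2)
M′′′(t) = (8*e^(3*t)*e^(2*e^(t)) + 12*e^(2*t)*e^(2*e^(t)) + 2*e^(t)*e^(2*e^(t)))*e^(-2)

E[X^3] = M′′′(0) = 22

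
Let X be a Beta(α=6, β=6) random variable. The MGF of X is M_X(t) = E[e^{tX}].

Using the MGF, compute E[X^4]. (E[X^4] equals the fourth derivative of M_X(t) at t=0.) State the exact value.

M_X(t) = ₁F₁(6; 12; t)
M^(4)(t) = 6*₁F₁(10; 16; t)/65

E[X^4] = M^(4)(0) = 6/65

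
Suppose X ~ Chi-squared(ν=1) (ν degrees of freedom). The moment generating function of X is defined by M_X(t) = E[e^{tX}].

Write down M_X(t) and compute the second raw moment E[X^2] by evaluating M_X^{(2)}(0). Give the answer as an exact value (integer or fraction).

M_X(t) = 1/√(1 - 2*t)
M^(2)(t) = 3/(4*t^2*√(1 - 2*t) - 4*t*√(1 - 2*t) + √(1 - 2*t))

E[X^2] = M^(2)(0) = 3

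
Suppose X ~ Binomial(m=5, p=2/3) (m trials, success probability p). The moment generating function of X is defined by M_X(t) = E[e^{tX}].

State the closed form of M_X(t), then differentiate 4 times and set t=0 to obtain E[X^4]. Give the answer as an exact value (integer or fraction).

M_X(t) = (2*e^(t)/3 + 1/3)^5
dM/dt = 160*e^(5*t)/243 + 320*e^(4*t)/243 + 80*e^(3*t)/81 + 80*e^(2*t)/243 + 10*e^(t)/243
d^2M/dt^2 = 800*e^(5*t)/243 + 1280*e^(4*t)/243 + 80*e^(3*t)/27 + 160*e^(2*t)/243 + 10*e^(t)/243
d^3M/dt^3 = 4000*e^(5*t)/243 + 5120*e^(4*t)/243 + 80*e^(3*t)/9 + 320*e^(2*t)/243 + 10*e^(t)/243
d^4M/dt^4 = 20000*e^(5*t)/243 + 20480*e^(4*t)/243 + 80*e^(3*t)/3 + 640*e^(2*t)/243 + 10*e^(t)/243

E[X^4] = d^4M/dt^4 |_{t=0} = 5290/27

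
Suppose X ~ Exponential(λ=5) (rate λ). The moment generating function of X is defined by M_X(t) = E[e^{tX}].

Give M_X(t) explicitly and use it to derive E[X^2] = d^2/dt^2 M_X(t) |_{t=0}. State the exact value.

M_X(t) = 5/(5 - t)
M^(2)(t) = -10/(t^3 - 15*t^2 + 75*t - 125)

E[X^2] = M^(2)(0) = 2/25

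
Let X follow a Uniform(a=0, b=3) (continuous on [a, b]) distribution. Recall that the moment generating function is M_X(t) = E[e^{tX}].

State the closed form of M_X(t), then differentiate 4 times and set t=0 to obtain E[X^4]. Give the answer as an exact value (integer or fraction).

M_X(t) = (e^(3*t) - 1)/(3*t)
dM/dt = (3*t*e^(3*t) - e^(3*t) + 1)/(3*t^2)
d^2M/dt^2 = (9*t^2*e^(3*t) - 6*t*e^(3*t) + 2*e^(3*t) - 2)/(3*t^3)
d^3M/dt^3 = (9*t^3*e^(3*t) - 9*t^2*e^(3*t) + 6*t*e^(3*t) - 2*e^(3*t) + 2)/t^4
d^4M/dt^4 = (27*t^4*e^(3*t) - 36*t^3*e^(3*t) + 36*t^2*e^(3*t) - 24*t*e^(3*t) + 8*e^(3*t) - 8)/t^5

E[X^4] = d^4M/dt^4 |_{t=0} = 81/5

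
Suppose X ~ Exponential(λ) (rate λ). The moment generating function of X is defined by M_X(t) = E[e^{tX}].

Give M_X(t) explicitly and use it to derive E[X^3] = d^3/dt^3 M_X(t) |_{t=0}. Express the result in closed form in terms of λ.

M_X(t) = λ/(λ - t)
D^3[M](t) = 6*λ/(λ^4 - 4*λ^3*t + 6*λ^2*t^2 - 4*λ*t^3 + t^4)

E[X^3] = D^3[M](0) = 6/λ^3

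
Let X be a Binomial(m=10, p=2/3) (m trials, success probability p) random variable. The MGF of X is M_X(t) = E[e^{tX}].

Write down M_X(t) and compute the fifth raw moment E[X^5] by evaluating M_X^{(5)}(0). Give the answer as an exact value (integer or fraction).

M_X(t) = (2*e^(t)/3 + 1/3)^10

E[X^5] = D^5[M](0) = 178900/9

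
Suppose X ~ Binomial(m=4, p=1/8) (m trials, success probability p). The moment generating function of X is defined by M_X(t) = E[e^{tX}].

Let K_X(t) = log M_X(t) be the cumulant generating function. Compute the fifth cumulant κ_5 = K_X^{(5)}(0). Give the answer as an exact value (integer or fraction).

M_X(t) = (e^(t)/8 + 7/8)^4
K_X(t) = log M_X(t) = 4*log(e^(t)/8 + 7/8)
dK/dt = 4*e^(t)/(e^(t) + 7)
d^2K/dt^2 = 28*e^(t)/(e^(2*t) + 14*e^(t) + 49)
d^3K/dt^3 = (-28*e^(2*t) + 196*e^(t))/(e^(3*t) + 21*e^(2*t) + 147*e^(t) + 343)
d^4K/dt^4 = (28*e^(3*t) - 784*e^(2*t) + 1372*e^(t))/(e^(4*t) + 28*e^(3*t) + 294*e^(2*t) + 1372*e^(t) + 2401)
d^5K/dt^5 = (-28*e^(4*t) + 2156*e^(3*t) - 15092*e^(2*t) + 9604*e^(t))/(e^(5*t) + 35*e^(4*t) + 490*e^(3*t) + 3430*e^(2*t) + 12005*e^(t) + 16807)

κ_5 = d^5K/dt^5 |_{t=0} = -105/1024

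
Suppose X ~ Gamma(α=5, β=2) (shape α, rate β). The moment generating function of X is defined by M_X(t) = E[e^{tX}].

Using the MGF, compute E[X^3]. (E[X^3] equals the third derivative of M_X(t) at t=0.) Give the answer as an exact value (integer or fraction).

M_X(t) = 32/(2 - t)^5
M′(t) = 160/(t^6 - 12*t^5 + 60*t^4 - 160*t^3 + 240*t^2 - 192*t + 64)
M′′(t) = -960/(t^7 - 14*t^6 + 84*t^5 - 280*t^4 + 560*t^3 - 672*t^2 + 448*t - 128)
M′′′(t) = 6720/(t^8 - 16*t^7 + 112*t^6 - 448*t^5 + 1120*t^4 - 1792*t^3 + 1792*t^2 - 1024*t + 256)

E[X^3] = M′′′(0) = 105/4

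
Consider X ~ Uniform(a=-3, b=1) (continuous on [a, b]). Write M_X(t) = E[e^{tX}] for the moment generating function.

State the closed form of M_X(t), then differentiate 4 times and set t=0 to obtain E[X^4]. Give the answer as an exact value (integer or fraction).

E[X^4] = M′′′′(0) = 61/5

M_X(t) = (e^(t) - e^(-3*t))/(4*t)
M′(t) = (t*e^(4*t) + 3*t - e^(4*t) + 1)*e^(-3*t)/(4*t^2)
M′′(t) = (t^2*e^(4*t) - 9*t^2 - 2*t*e^(4*t) - 6*t + 2*e^(4*t) - 2)*e^(-3*t)/(4*t^3)
M′′′(t) = (t^3*e^(4*t) + 27*t^3 - 3*t^2*e^(4*t) + 27*t^2 + 6*t*e^(4*t) + 18*t - 6*e^(4*t) + 6)*e^(-3*t)/(4*t^4)
M′′′′(t) = (t^4*e^(4*t) - 81*t^4 - 4*t^3*e^(4*t) - 108*t^3 + 12*t^2*e^(4*t) - 108*t^2 - 24*t*e^(4*t) - 72*t + 24*e^(4*t) - 24)*e^(-3*t)/(4*t^5)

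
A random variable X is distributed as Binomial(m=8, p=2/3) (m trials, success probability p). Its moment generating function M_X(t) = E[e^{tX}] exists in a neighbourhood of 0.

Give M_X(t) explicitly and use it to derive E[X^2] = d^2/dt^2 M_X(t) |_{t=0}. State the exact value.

M_X(t) = (2*e^(t)/3 + 1/3)^8
M^(2)(t) = 16384*e^(8*t)/6561 + 50176*e^(7*t)/6561 + 7168*e^(6*t)/729 + 44800*e^(5*t)/6561 + 17920*e^(4*t)/6561 + 448*e^(3*t)/729 + 448*e^(2*t)/6561 + 16*e^(t)/6561

E[X^2] = M^(2)(0) = 272/9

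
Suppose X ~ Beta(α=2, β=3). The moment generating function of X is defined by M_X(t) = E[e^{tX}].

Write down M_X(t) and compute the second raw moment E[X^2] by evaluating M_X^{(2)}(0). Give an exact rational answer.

E[X^2] = d^2M/dt^2 |_{t=0} = 1/5

M_X(t) = ₁F₁(2; 5; t)
dM/dt = 2*₁F₁(3; 6; t)/5
d^2M/dt^2 = ₁F₁(4; 7; t)/5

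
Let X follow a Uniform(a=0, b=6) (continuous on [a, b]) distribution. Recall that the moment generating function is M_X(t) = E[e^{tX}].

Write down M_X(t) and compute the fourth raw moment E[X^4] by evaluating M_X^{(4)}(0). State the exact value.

M_X(t) = (e^(6*t) - 1)/(6*t)
M′(t) = (6*t*e^(6*t) - e^(6*t) + 1)/(6*t^2)
M′′(t) = (18*t^2*e^(6*t) - 6*t*e^(6*t) + e^(6*t) - 1)/(3*t^3)
M′′′(t) = (36*t^3*e^(6*t) - 18*t^2*e^(6*t) + 6*t*e^(6*t) - e^(6*t) + 1)/t^4
M′′′′(t) = (216*t^4*e^(6*t) - 144*t^3*e^(6*t) + 72*t^2*e^(6*t) - 24*t*e^(6*t) + 4*e^(6*t) - 4)/t^5

E[X^4] = M′′′′(0) = 1296/5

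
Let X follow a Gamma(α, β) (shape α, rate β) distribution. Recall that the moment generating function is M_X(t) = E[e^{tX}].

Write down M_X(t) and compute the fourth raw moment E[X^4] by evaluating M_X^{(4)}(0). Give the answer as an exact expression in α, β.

E[X^4] = M^(4)(0) = α*(α^3 + 6*α^2 + 11*α + 6)/β^4

M_X(t) = (β/(β - t))^α
M^(4)(t) = (α^4*β^α*(1/(β - t))^α + 6*α^3*β^α*(1/(β - t))^α + 11*α^2*β^α*(1/(β - t))^α + 6*α*β^α*(1/(β - t))^α)/(β^4 - 4*β^3*t + 6*β^2*t^2 - 4*β*t^3 + t^4)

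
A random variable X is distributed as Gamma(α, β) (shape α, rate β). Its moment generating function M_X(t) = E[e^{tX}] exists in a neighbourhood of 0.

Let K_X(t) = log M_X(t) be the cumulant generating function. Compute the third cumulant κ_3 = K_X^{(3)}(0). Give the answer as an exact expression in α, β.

κ_3 = D^3[K](0) = 2*α/β^3

M_X(t) = (β/(β - t))^α
K_X(t) = log M_X(t) = α*(log(β) - log(β - t))
D^3[K](t) = -2*α/(-β^3 + 3*β^2*t - 3*β*t^2 + t^3)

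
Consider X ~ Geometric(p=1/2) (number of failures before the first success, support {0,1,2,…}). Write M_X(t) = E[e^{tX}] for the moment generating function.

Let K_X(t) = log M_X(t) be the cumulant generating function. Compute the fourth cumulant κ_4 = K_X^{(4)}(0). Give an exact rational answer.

M_X(t) = 1/(2*(1 - e^(t)/2))
K_X(t) = log M_X(t) = -log(1 - e^(t)/2) - log(2)
K′(t) = -e^(t)/(e^(t) - 2)
K′′(t) = 2*e^(t)/(e^(2*t) - 4*e^(t) + 4)
K′′′(t) = (-2*e^(2*t) - 4*e^(t))/(e^(3*t) - 6*e^(2*t) + 12*e^(t) - 8)
K′′′′(t) = (2*e^(3*t) + 16*e^(2*t) + 8*e^(t))/(e^(4*t) - 8*e^(3*t) + 24*e^(2*t) - 32*e^(t) + 16)

κ_4 = K′′′′(0) = 26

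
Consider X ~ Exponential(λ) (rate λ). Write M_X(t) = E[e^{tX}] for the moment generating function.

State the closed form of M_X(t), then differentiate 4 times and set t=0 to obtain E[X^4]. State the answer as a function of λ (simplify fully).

M_X(t) = λ/(λ - t)
M′(t) = λ/(λ^2 - 2*λ*t + t^2)
M′′(t) = -2*λ/(-λ^3 + 3*λ^2*t - 3*λ*t^2 + t^3)
M′′′(t) = 6*λ/(λ^4 - 4*λ^3*t + 6*λ^2*t^2 - 4*λ*t^3 + t^4)
M′′′′(t) = -24*λ/(-λ^5 + 5*λ^4*t - 10*λ^3*t^2 + 10*λ^2*t^3 - 5*λ*t^4 + t^5)

E[X^4] = M′′′′(0) = 24/λ^4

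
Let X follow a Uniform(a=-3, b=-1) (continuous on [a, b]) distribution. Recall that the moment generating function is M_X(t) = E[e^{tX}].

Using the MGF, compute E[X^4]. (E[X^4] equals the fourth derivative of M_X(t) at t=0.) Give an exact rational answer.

E[X^4] = D^4[M](0) = 121/5

M_X(t) = (e^(-t) - e^(-3*t))/(2*t)
D^4[M](t) = (t^4*e^(2*t) - 81*t^4 + 4*t^3*e^(2*t) - 108*t^3 + 12*t^2*e^(2*t) - 108*t^2 + 24*t*e^(2*t) - 72*t + 24*e^(2*t) - 24)*e^(-3*t)/(2*t^5)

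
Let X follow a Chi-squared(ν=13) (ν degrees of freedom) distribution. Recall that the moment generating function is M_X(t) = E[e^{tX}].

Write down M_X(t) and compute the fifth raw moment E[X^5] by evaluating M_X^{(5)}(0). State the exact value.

M_X(t) = (1 - 2*t)^(-13/2)
dM/dt = -13/(128*t^7*√(1 - 2*t) - 448*t^6*√(1 - 2*t) + 672*t^5*√(1 - 2*t) - 560*t^4*√(1 - 2*t) + 280*t^3*√(1 - 2*t) - 84*t^2*√(1 - 2*t) + 14*t*√(1 - 2*t) - √(1 - 2*t))

E[X^5] = d^5M/dt^5 |_{t=0} = 1322685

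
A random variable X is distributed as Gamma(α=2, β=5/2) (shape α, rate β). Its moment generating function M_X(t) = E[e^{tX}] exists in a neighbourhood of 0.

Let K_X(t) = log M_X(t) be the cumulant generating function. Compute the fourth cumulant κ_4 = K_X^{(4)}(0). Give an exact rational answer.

M_X(t) = 25/(4*(5/2 - t)^2)
K_X(t) = log M_X(t) = -2*log(5/2 - t) - 2*log(2) + 2*log(5)
K^(4)(t) = 192/(16*t^4 - 160*t^3 + 600*t^2 - 1000*t + 625)

κ_4 = K^(4)(0) = 192/625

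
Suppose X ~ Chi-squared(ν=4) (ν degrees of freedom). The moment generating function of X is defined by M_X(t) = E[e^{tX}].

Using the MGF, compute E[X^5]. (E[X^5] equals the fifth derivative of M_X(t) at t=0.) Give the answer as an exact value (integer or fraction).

E[X^5] = M′′′′′(0) = 23040

M_X(t) = (1 - 2*t)^(-2)
M′(t) = -4/(8*t^3 - 12*t^2 + 6*t - 1)
M′′(t) = 24/(16*t^4 - 32*t^3 + 24*t^2 - 8*t + 1)
M′′′(t) = -192/(32*t^5 - 80*t^4 + 80*t^3 - 40*t^2 + 10*t - 1)
M′′′′(t) = 1920/(64*t^6 - 192*t^5 + 240*t^4 - 160*t^3 + 60*t^2 - 12*t + 1)
M′′′′′(t) = -23040/(128*t^7 - 448*t^6 + 672*t^5 - 560*t^4 + 280*t^3 - 84*t^2 + 14*t - 1)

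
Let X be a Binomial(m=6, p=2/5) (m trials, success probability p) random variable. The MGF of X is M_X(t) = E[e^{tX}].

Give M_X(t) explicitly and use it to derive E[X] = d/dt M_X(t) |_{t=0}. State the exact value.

E[X] = M′(0) = 12/5

M_X(t) = (2*e^(t)/5 + 3/5)^6
M′(t) = 384*e^(6*t)/15625 + 576*e^(5*t)/3125 + 1728*e^(4*t)/3125 + 2592*e^(3*t)/3125 + 1944*e^(2*t)/3125 + 2916*e^(t)/15625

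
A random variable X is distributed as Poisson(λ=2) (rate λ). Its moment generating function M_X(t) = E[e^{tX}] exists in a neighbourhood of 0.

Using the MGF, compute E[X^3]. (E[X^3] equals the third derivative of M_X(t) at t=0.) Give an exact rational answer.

M_X(t) = e^(2*e^(t) - 2)
M′(t) = 2*e^(-2)*e^(t)*e^(2*e^(t))
M′′(t) = (4*e^(2*t)*e^(2*e^(t)) + 2*e^(t)*e^(2*e^(t)))*e^(-2)
M′′′(t) = (8*e^(3*t)*e^(2*e^(t)) + 12*e^(2*t)*e^(2*e^(t)) + 2*e^(t)*e^(2*e^(t)))*e^(-2)

E[X^3] = M′′′(0) = 22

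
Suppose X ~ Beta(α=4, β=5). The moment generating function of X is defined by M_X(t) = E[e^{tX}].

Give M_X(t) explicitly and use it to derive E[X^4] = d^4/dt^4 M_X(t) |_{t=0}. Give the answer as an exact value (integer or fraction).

M_X(t) = ₁F₁(4; 9; t)
M^(4)(t) = 7*₁F₁(8; 13; t)/99

E[X^4] = M^(4)(0) = 7/99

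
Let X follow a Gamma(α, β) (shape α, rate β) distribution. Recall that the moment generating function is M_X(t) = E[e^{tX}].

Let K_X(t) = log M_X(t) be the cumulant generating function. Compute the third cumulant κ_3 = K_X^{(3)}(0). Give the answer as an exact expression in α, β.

M_X(t) = (β/(β - t))^α
K_X(t) = log M_X(t) = α*(log(β) - log(β - t))
K′(t) = -α/(-β + t)
K′′(t) = α/(β^2 - 2*β*t + t^2)
K′′′(t) = -2*α/(-β^3 + 3*β^2*t - 3*β*t^2 + t^3)

κ_3 = K′′′(0) = 2*α/β^3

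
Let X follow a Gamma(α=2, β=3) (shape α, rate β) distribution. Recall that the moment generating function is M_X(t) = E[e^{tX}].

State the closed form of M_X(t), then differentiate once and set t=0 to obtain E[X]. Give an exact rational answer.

E[X] = M′(0) = 2/3

M_X(t) = 9/(3 - t)^2
M′(t) = -18/(t^3 - 9*t^2 + 27*t - 27)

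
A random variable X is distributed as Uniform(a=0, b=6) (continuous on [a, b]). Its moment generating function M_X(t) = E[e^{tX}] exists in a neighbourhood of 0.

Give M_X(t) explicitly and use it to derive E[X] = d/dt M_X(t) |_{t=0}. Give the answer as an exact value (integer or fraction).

E[X] = D[M](0) = 3

M_X(t) = (e^(6*t) - 1)/(6*t)
D[M](t) = (6*t*e^(6*t) - e^(6*t) + 1)/(6*t^2)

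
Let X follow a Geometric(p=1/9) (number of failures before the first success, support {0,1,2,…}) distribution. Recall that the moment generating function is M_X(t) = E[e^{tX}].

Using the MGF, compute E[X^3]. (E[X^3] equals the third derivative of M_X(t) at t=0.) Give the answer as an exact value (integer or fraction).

E[X^3] = d^3M/dt^3 |_{t=0} = 3464

M_X(t) = 1/(9*(1 - 8*e^(t)/9))
dM/dt = 8*e^(t)/(64*e^(2*t) - 144*e^(t) + 81)
d^2M/dt^2 = (-64*e^(2*t) - 72*e^(t))/(512*e^(3*t) - 1728*e^(2*t) + 1944*e^(t) - 729)
d^3M/dt^3 = (512*e^(3*t) + 2304*e^(2*t) + 648*e^(t))/(4096*e^(4*t) - 18432*e^(3*t) + 31104*e^(2*t) - 23328*e^(t) + 6561)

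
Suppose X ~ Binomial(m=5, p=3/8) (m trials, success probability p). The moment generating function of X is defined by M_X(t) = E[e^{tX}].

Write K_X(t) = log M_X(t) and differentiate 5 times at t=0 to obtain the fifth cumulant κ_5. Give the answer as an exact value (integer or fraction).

M_X(t) = (3*e^(t)/8 + 5/8)^5
K_X(t) = log M_X(t) = 5*log(3*e^(t)/8 + 5/8)
dK/dt = 15*e^(t)/(3*e^(t) + 5)
d^2K/dt^2 = 75*e^(t)/(9*e^(2*t) + 30*e^(t) + 25)
d^3K/dt^3 = (-225*e^(2*t) + 375*e^(t))/(27*e^(3*t) + 135*e^(2*t) + 225*e^(t) + 125)
d^4K/dt^4 = (675*e^(3*t) - 4500*e^(2*t) + 1875*e^(t))/(81*e^(4*t) + 540*e^(3*t) + 1350*e^(2*t) + 1500*e^(t) + 625)
d^5K/dt^5 = (-2025*e^(4*t) + 37125*e^(3*t) - 61875*e^(2*t) + 9375*e^(t))/(243*e^(5*t) + 2025*e^(4*t) + 6750*e^(3*t) + 11250*e^(2*t) + 9375*e^(t) + 3125)

κ_5 = d^5K/dt^5 |_{t=0} = -2175/4096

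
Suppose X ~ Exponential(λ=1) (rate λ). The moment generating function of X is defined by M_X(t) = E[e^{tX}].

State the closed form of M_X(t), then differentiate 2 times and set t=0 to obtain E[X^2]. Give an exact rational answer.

M_X(t) = 1/(1 - t)
M′(t) = 1/(t^2 - 2*t + 1)
M′′(t) = -2/(t^3 - 3*t^2 + 3*t - 1)

E[X^2] = M′′(0) = 2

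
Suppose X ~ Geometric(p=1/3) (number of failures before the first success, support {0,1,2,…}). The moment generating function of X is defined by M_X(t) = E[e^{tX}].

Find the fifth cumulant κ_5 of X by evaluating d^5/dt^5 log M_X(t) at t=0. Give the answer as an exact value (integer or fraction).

M_X(t) = 1/(3*(1 - 2*e^(t)/3))
K_X(t) = log M_X(t) = -log(1 - 2*e^(t)/3) - log(3)
K^(5)(t) = (-48*e^(4*t) - 792*e^(3*t) - 1188*e^(2*t) - 162*e^(t))/(32*e^(5*t) - 240*e^(4*t) + 720*e^(3*t) - 1080*e^(2*t) + 810*e^(t) - 243)

κ_5 = K^(5)(0) = 2190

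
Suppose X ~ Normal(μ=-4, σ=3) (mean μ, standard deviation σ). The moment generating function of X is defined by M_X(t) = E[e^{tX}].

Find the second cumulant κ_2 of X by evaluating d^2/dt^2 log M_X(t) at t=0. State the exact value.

κ_2 = K′′(0) = 9

M_X(t) = e^(9*t^2/2 - 4*t)
K_X(t) = log M_X(t) = 9*t^2/2 - 4*t
K′(t) = 9*t - 4
K′′(t) = 9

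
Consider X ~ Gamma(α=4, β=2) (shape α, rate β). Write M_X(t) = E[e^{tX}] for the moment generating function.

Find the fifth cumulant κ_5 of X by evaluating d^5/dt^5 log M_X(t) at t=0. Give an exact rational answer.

κ_5 = D^5[K](0) = 3

M_X(t) = 16/(2 - t)^4
K_X(t) = log M_X(t) = -4*log(2 - t) + 4*log(2)
D^5[K](t) = -96/(t^5 - 10*t^4 + 40*t^3 - 80*t^2 + 80*t - 32)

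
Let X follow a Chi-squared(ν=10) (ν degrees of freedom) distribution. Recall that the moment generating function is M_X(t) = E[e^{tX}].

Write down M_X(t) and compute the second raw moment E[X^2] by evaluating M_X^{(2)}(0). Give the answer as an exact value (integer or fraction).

E[X^2] = M^(2)(0) = 120

M_X(t) = (1 - 2*t)^(-5)
M^(2)(t) = -120/(128*t^7 - 448*t^6 + 672*t^5 - 560*t^4 + 280*t^3 - 84*t^2 + 14*t - 1)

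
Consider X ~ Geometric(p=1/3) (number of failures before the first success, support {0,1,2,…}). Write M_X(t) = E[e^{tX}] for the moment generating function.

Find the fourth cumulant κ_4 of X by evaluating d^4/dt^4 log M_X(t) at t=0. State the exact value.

M_X(t) = 1/(3*(1 - 2*e^(t)/3))
K_X(t) = log M_X(t) = -log(1 - 2*e^(t)/3) - log(3)
K′(t) = -2*e^(t)/(2*e^(t) - 3)
K′′(t) = 6*e^(t)/(4*e^(2*t) - 12*e^(t) + 9)
K′′′(t) = (-12*e^(2*t) - 18*e^(t))/(8*e^(3*t) - 36*e^(2*t) + 54*e^(t) - 27)
K′′′′(t) = (24*e^(3*t) + 144*e^(2*t) + 54*e^(t))/(16*e^(4*t) - 96*e^(3*t) + 216*e^(2*t) - 216*e^(t) + 81)

κ_4 = K′′′′(0) = 222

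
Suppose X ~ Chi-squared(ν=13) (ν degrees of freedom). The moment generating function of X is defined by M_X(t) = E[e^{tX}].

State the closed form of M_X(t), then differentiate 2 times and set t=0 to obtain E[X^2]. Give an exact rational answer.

M_X(t) = (1 - 2*t)^(-13/2)
dM/dt = -13/(128*t^7*√(1 - 2*t) - 448*t^6*√(1 - 2*t) + 672*t^5*√(1 - 2*t) - 560*t^4*√(1 - 2*t) + 280*t^3*√(1 - 2*t) - 84*t^2*√(1 - 2*t) + 14*t*√(1 - 2*t) - √(1 - 2*t))

E[X^2] = d^2M/dt^2 |_{t=0} = 195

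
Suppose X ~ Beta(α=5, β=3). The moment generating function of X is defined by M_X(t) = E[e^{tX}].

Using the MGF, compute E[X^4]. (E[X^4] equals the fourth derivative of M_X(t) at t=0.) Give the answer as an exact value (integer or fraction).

E[X^4] = M^(4)(0) = 7/33

M_X(t) = ₁F₁(5; 8; t)
M^(4)(t) = 7*₁F₁(9; 12; t)/33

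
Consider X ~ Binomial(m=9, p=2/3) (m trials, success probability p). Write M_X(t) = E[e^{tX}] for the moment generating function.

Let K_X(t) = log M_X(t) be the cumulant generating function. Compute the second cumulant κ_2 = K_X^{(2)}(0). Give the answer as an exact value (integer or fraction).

M_X(t) = (2*e^(t)/3 + 1/3)^9
K_X(t) = log M_X(t) = 9*log(2*e^(t)/3 + 1/3)
K^(2)(t) = 18*e^(t)/(4*e^(2*t) + 4*e^(t) + 1)

κ_2 = K^(2)(0) = 2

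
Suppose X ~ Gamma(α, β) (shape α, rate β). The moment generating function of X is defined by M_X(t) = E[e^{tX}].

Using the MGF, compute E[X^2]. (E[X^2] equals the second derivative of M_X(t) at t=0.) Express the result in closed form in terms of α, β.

E[X^2] = d^2M/dt^2 |_{t=0} = α*(α + 1)/β^2

M_X(t) = (β/(β - t))^α
dM/dt = -α*β^α*(1/(β - t))^α/(-β + t)
d^2M/dt^2 = (α^2*β^α*(1/(β - t))^α + α*β^α*(1/(β - t))^α)/(β^2 - 2*β*t + t^2)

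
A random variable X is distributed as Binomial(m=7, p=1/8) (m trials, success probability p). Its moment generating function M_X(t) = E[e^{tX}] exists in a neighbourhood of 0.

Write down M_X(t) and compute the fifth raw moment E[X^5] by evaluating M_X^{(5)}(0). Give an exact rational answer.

E[X^5] = D^5[M](0) = 94619/4096

M_X(t) = (e^(t)/8 + 7/8)^7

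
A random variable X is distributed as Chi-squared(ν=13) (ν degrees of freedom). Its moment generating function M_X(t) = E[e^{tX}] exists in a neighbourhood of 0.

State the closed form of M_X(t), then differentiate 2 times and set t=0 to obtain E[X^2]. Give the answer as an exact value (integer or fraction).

E[X^2] = D^2[M](0) = 195

M_X(t) = (1 - 2*t)^(-13/2)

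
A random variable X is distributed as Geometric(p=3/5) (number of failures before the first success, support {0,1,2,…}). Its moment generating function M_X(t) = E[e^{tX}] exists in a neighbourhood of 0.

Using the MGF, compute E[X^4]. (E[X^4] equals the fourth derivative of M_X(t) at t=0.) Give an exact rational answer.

M_X(t) = 3/(5*(1 - 2*e^(t)/5))
dM/dt = 6*e^(t)/(4*e^(2*t) - 20*e^(t) + 25)
d^2M/dt^2 = (-12*e^(2*t) - 30*e^(t))/(8*e^(3*t) - 60*e^(2*t) + 150*e^(t) - 125)
d^3M/dt^3 = (24*e^(3*t) + 240*e^(2*t) + 150*e^(t))/(16*e^(4*t) - 160*e^(3*t) + 600*e^(2*t) - 1000*e^(t) + 625)
d^4M/dt^4 = (-48*e^(4*t) - 1320*e^(3*t) - 3300*e^(2*t) - 750*e^(t))/(32*e^(5*t) - 400*e^(4*t) + 2000*e^(3*t) - 5000*e^(2*t) + 6250*e^(t) - 3125)

E[X^4] = d^4M/dt^4 |_{t=0} = 602/27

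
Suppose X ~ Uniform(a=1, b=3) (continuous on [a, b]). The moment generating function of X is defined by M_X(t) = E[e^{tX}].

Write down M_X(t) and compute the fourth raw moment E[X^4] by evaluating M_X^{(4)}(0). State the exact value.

M_X(t) = (e^(3*t) - e^(t))/(2*t)
M^(4)(t) = (81*t^4*e^(3*t) - t^4*e^(t) - 108*t^3*e^(3*t) + 4*t^3*e^(t) + 108*t^2*e^(3*t) - 12*t^2*e^(t) - 72*t*e^(3*t) + 24*t*e^(t) + 24*e^(3*t) - 24*e^(t))/(2*t^5)

E[X^4] = M^(4)(0) = 121/5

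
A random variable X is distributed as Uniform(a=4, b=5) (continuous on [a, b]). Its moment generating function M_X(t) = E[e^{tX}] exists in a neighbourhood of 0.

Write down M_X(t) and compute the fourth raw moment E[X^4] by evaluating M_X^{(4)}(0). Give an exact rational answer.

E[X^4] = M′′′′(0) = 2101/5

M_X(t) = (e^(5*t) - e^(4*t))/t
M′(t) = (5*t*e^(5*t) - 4*t*e^(4*t) - e^(5*t) + e^(4*t))/t^2
M′′(t) = (25*t^2*e^(5*t) - 16*t^2*e^(4*t) - 10*t*e^(5*t) + 8*t*e^(4*t) + 2*e^(5*t) - 2*e^(4*t))/t^3
M′′′(t) = (125*t^3*e^(5*t) - 64*t^3*e^(4*t) - 75*t^2*e^(5*t) + 48*t^2*e^(4*t) + 30*t*e^(5*t) - 24*t*e^(4*t) - 6*e^(5*t) + 6*e^(4*t))/t^4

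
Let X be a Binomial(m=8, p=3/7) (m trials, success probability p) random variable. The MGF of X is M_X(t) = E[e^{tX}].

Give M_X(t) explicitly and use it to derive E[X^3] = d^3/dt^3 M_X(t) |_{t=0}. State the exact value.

E[X^3] = M′′′(0) = 2976/49

M_X(t) = (3*e^(t)/7 + 4/7)^8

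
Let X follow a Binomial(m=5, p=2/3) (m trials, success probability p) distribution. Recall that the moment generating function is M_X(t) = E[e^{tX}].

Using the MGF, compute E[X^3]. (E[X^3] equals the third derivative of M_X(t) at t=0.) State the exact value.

E[X^3] = d^3M/dt^3 |_{t=0} = 430/9

M_X(t) = (2*e^(t)/3 + 1/3)^5
dM/dt = 160*e^(5*t)/243 + 320*e^(4*t)/243 + 80*e^(3*t)/81 + 80*e^(2*t)/243 + 10*e^(t)/243
d^2M/dt^2 = 800*e^(5*t)/243 + 1280*e^(4*t)/243 + 80*e^(3*t)/27 + 160*e^(2*t)/243 + 10*e^(t)/243
d^3M/dt^3 = 4000*e^(5*t)/243 + 5120*e^(4*t)/243 + 80*e^(3*t)/9 + 320*e^(2*t)/243 + 10*e^(t)/243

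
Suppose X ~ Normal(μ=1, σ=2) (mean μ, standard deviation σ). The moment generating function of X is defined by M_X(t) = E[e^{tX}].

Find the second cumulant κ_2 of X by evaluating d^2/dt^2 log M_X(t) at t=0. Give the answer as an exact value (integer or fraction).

κ_2 = K^(2)(0) = 4

M_X(t) = e^(2*t^2 + t)
K_X(t) = log M_X(t) = 2*t^2 + t
K^(2)(t) = 4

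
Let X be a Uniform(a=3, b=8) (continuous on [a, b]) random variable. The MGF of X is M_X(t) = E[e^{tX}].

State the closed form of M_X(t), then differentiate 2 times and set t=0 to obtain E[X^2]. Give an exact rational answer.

M_X(t) = (e^(8*t) - e^(3*t))/(5*t)
dM/dt = (8*t*e^(8*t) - 3*t*e^(3*t) - e^(8*t) + e^(3*t))/(5*t^2)
d^2M/dt^2 = (64*t^2*e^(8*t) - 9*t^2*e^(3*t) - 16*t*e^(8*t) + 6*t*e^(3*t) + 2*e^(8*t) - 2*e^(3*t))/(5*t^3)

E[X^2] = d^2M/dt^2 |_{t=0} = 97/3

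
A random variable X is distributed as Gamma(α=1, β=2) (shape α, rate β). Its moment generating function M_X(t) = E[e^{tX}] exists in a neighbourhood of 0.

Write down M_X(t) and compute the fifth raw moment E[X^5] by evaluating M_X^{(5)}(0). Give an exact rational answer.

E[X^5] = D^5[M](0) = 15/4

M_X(t) = 2/(2 - t)
D^5[M](t) = 240/(t^6 - 12*t^5 + 60*t^4 - 160*t^3 + 240*t^2 - 192*t + 64)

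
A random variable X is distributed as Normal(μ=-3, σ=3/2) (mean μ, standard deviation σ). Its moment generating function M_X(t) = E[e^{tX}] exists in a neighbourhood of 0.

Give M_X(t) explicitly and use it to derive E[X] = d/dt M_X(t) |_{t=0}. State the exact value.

M_X(t) = e^(9*t^2/8 - 3*t)
M′(t) = 9*t*e^(-3*t)*e^(9*t^2/8)/4 - 3*e^(-3*t)*e^(9*t^2/8)

E[X] = M′(0) = -3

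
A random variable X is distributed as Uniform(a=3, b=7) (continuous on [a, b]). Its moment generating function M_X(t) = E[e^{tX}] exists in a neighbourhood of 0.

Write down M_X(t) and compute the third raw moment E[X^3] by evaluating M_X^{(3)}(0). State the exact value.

E[X^3] = D^3[M](0) = 145

M_X(t) = (e^(7*t) - e^(3*t))/(4*t)
D^3[M](t) = (343*t^3*e^(7*t) - 27*t^3*e^(3*t) - 147*t^2*e^(7*t) + 27*t^2*e^(3*t) + 42*t*e^(7*t) - 18*t*e^(3*t) - 6*e^(7*t) + 6*e^(3*t))/(4*t^4)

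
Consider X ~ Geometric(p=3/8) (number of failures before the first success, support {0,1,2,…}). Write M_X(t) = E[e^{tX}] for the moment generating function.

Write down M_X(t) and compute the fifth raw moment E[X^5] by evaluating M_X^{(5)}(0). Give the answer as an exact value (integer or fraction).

E[X^5] = M′′′′′(0) = 338135/81

M_X(t) = 3/(8*(1 - 5*e^(t)/8))
M′(t) = 15*e^(t)/(25*e^(2*t) - 80*e^(t) + 64)
M′′(t) = (-75*e^(2*t) - 120*e^(t))/(125*e^(3*t) - 600*e^(2*t) + 960*e^(t) - 512)
M′′′(t) = (375*e^(3*t) + 2400*e^(2*t) + 960*e^(t))/(625*e^(4*t) - 4000*e^(3*t) + 9600*e^(2*t) - 10240*e^(t) + 4096)
M′′′′(t) = (-1875*e^(4*t) - 33000*e^(3*t) - 52800*e^(2*t) - 7680*e^(t))/(3125*e^(5*t) - 25000*e^(4*t) + 80000*e^(3*t) - 128000*e^(2*t) + 102400*e^(t) - 32768)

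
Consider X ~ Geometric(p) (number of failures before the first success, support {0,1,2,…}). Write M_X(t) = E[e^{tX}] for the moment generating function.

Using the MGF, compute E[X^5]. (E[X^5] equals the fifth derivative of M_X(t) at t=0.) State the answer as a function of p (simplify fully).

E[X^5] = d^5M/dt^5 |_{t=0} = -1 + 31/p - 180/p^2 + 390/p^3 - 360/p^4 + 120/p^5

M_X(t) = p/(-(1 - p)*e^(t) + 1)
dM/dt = (-p^2*e^(t) + p*e^(t))/(p^2*e^(2*t) - 2*p*e^(2*t) + 2*p*e^(t) + e^(2*t) - 2*e^(t) + 1)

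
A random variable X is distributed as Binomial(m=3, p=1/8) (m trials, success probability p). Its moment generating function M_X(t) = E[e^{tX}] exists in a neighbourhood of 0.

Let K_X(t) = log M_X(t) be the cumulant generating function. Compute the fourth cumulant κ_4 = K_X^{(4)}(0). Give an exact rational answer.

κ_4 = D^4[K](0) = 231/2048

M_X(t) = (e^(t)/8 + 7/8)^3
K_X(t) = log M_X(t) = 3*log(e^(t)/8 + 7/8)
D^4[K](t) = (21*e^(3*t) - 588*e^(2*t) + 1029*e^(t))/(e^(4*t) + 28*e^(3*t) + 294*e^(2*t) + 1372*e^(t) + 2401)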